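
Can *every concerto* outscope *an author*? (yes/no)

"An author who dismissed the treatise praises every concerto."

Although the sentence contains a relative clause (*who dismissed the treatise*), *every concerto* is outside it, in the matrix VP.
No island intervenes, so both surface and inverse scope are derivable.
So *every concerto* > *an author* is among the available readings.

Yes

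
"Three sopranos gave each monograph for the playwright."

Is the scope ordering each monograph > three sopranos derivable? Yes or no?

*each monograph* is the matrix object and *three sopranos* the matrix subject; the two are clausemates.
No island intervenes, so both surface and inverse scope are derivable.
So *each monograph* > *three sopranos* is among the available readings.

Yes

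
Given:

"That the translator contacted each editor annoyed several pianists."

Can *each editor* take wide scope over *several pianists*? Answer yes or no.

*each editor* sits inside the sentential subject *that the translator contacted each editor*.
Clausal subjects are scope islands; QR from inside the subject into the matrix is barred.
*each editor* is confined to the island and cannot take scope over *several pianists*.

No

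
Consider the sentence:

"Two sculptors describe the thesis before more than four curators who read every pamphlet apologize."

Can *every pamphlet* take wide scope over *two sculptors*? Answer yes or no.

The target quantifier *every pamphlet* is part of the relative clause *who read every pamphlet*, which is itself inside the adjunct *before more than four curators who read every pamphlet apologize*.
Both the relative clause and the enclosing adjunct are scope islands; QR cannot cross either.
*every pamphlet* is confined to the island and cannot take scope over *two sculptors*.

No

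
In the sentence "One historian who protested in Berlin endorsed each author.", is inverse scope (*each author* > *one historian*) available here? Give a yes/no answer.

*each author* sits in the matrix clause, not in the relative clause on *one historian*.
Since no island is crossed, the inverse ordering is licensed alongside surface scope.

Yes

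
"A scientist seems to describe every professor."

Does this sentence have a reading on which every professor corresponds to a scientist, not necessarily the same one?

The described interpretation is the *every professor* > *a scientist* scoping.
*every professor* is the object of the infinitival complement of a raising predicate; raising infinitives are transparent for QR, so the two DPs are in effect clausemates.
Nothing blocks QR of the lower DP to a position above the higher one, so inverse scope is available.
So *every professor* > *a scientist* is among the available readings.

Yes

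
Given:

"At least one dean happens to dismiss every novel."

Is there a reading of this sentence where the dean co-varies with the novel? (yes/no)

The described interpretation is the *every novel* > *at least one dean* scoping.
The matrix predicate is a raising verb, whose infinitival complement is not a scope island — *every novel* can QR into the matrix clause.
Since no island is crossed, the inverse ordering is licensed alongside surface scope.

Yes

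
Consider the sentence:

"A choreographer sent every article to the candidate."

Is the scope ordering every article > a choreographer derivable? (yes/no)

*a choreographer* and *every article* are co-arguments of the matrix verb, with nothing but a clause-internal boundary between them.
With no island boundary between them, the object can take inverse scope over the subject via ordinary QR within the clause.

Yes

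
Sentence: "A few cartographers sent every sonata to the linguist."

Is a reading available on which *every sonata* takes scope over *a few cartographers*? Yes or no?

*a few cartographers* and *every sonata* are co-arguments of the matrix verb, with nothing but a clause-internal boundary between them.
Ordinary QR to a clause-peripheral position gives the wide-scope LF for the lower DP.

Yes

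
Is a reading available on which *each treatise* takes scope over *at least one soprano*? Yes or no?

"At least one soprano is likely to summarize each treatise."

Yes

Raising constructions are monoclausal for scope purposes; *each treatise* is not separated from *at least one soprano* by any island.
Nothing blocks QR of the lower DP to a position above the higher one, so inverse scope is available.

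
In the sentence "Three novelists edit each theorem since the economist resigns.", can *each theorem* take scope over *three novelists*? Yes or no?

Yes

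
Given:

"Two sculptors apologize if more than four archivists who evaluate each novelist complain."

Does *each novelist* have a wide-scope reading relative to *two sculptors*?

No

The DP *each novelist* is contained in the relative clause *who evaluate each novelist*, which is itself inside the adjunct *if more than four archivists who evaluate each novelist complain*.
Two island boundaries intervene — the relative clause and the adjunct. Either alone would block QR.
*each novelist* is confined to the island and cannot take scope over *two sculptors*.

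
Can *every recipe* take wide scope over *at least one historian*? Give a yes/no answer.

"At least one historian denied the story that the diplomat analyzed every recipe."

No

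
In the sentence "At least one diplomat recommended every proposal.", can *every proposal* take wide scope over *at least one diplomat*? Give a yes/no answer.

Both DPs are arguments of the same predicate; there is no clause or island boundary between them.
Nothing blocks QR of the lower DP to a position above the higher one, so inverse scope is available.

Yes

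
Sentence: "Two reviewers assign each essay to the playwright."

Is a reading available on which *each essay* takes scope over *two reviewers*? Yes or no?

Yes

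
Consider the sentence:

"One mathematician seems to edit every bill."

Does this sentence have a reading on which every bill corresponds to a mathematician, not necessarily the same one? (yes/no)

Yes

The paraphrase describes the scope ordering *every bill* > *one mathematician*.
The matrix predicate is a raising verb, whose infinitival complement is not a scope island — *every bill* can QR into the matrix clause.
QR within a single clause is free, so the lower quantifier may take scope over the higher one.
So *every bill* > *one mathematician* is among the available readings.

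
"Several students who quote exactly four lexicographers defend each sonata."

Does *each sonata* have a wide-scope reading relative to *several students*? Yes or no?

*each sonata* is a matrix argument; only *several students* is modified by the relative clause *who quote exactly four lexicographers*, so the RC island is irrelevant to the target quantifier.
With no island boundary between them, the object can take inverse scope over the subject via ordinary QR within the clause.

Yes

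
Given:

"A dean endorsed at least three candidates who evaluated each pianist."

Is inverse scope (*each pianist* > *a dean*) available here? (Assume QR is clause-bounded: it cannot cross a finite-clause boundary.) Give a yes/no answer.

No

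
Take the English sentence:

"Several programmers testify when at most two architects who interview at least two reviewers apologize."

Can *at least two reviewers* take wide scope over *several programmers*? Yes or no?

No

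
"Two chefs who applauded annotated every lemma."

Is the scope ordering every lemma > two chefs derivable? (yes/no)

The RC *who applauded* is an island, but *every lemma* is not inside it — it is the matrix object, a clausemate of *two chefs*.
QR within a single clause is free, so the lower quantifier may take scope over the higher one.
So *every lemma* > *two chefs* is among the available readings.

Yes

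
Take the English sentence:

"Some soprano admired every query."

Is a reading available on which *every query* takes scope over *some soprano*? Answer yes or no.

Yes

Both DPs are arguments of the same predicate; there is no clause or island boundary between them.
Ordinary QR to a clause-peripheral position gives the wide-scope LF for the lower DP.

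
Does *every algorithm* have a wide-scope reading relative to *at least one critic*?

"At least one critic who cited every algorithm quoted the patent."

No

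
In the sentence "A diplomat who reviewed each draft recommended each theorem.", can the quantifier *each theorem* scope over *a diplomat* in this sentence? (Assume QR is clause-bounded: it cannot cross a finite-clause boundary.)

*each theorem* is a matrix argument; only *a diplomat* is modified by the relative clause *who reviewed each draft*, so the RC island is irrelevant to the target quantifier.
Nothing blocks QR of the lower DP to a position above the higher one, so inverse scope is available.

Yes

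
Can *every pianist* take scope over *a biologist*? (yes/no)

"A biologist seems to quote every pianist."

Infinitival complements of raising predicates do not block QR; *every pianist* and *a biologist* are effectively clausemates.
Clause-internal QR can adjoin the lower DP above the subject, yielding the inverse reading.

Yes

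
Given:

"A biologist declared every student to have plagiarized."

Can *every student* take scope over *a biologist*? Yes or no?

Yes

This is an ECM construction: *every student* is the infinitival subject, Case-marked by the matrix verb, and the infinitive is transparent for QR.
Since no island is crossed, the inverse ordering is licensed alongside surface scope.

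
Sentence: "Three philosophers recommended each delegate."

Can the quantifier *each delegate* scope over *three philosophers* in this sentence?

Yes

*each delegate* and *three philosophers* are in the same minimal clause.
QR within a single clause is free, so the lower quantifier may take scope over the higher one.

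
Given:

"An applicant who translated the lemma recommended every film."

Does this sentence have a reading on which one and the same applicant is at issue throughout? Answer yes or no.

Yes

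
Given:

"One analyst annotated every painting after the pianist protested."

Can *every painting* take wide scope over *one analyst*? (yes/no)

Although there is an adjunct clause, *every painting* is in the main clause, not inside the adjunct.
No island intervenes, so both surface and inverse scope are derivable.
Both orderings are possible: *one analyst* > *every painting* and *every painting* > *one analyst*.

Yes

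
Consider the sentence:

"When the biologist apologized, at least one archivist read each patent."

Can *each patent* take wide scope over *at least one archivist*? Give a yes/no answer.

The adjunct clause does not contain *each patent*, which is the matrix object.
Since no island is crossed, the inverse ordering is licensed alongside surface scope.
So *each patent* > *at least one archivist* is among the available readings.

Yes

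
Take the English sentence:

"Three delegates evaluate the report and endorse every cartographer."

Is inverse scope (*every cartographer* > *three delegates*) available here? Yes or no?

*every cartographer* is embedded in one conjunct of the coordinate structure (*endorse every cartographer*).
Coordinate structures are islands for non-across-the-board movement, QR included.
Hence only narrow scope for *every cartographer* (under *three delegates*) survives.

No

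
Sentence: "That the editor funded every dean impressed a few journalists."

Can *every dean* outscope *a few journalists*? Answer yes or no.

No

The DP *every dean* is contained in the sentential subject *that the editor funded every dean*.
Subjects — clausal subjects included — are islands for extraction, and QR is no exception.
*every dean* > *a few journalists* would require crossing that boundary, which is illicit.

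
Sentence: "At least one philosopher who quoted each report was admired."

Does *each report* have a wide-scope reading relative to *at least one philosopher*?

No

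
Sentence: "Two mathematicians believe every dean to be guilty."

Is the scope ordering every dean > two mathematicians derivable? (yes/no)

The ECM infinitive is scope-transparent — *every dean* is free to raise above *two mathematicians*.
Ordinary QR to a clause-peripheral position gives the wide-scope LF for the lower DP.

Yes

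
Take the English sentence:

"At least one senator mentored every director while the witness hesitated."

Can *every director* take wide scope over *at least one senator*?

Yes

The adjunct clause does not contain *every director*, which is the matrix object.
Clause-internal QR can adjoin the lower DP above the subject, yielding the inverse reading.
The sentence is scopally ambiguous between *at least one senator* > *every director* and *every director* > *at least one senator*.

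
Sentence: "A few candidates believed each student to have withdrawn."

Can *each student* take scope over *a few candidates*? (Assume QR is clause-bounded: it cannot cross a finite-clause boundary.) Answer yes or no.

The ECM infinitive is scope-transparent — *each student* is free to raise above *a few candidates*.
Since no island is crossed, the inverse ordering is licensed alongside surface scope.

Yes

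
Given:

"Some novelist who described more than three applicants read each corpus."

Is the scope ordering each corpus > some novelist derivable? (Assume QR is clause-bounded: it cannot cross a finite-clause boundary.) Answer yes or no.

Yes

The relative clause *who described more than three applicants* modifies *some novelist*, but *each corpus* is not inside that relative clause — it is an argument of the matrix verb.
Nothing blocks QR of the lower DP to a position above the higher one, so inverse scope is available.
Both orderings are possible: *some novelist* > *each corpus* and *each corpus* > *some novelist*.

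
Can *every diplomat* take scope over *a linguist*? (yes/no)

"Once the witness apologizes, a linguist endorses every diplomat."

Yes

Although there is an adjunct clause, *every diplomat* is in the main clause, not inside the adjunct.
Clause-internal QR can adjoin the lower DP above the subject, yielding the inverse reading.
So *every diplomat* > *a linguist* is among the available readings.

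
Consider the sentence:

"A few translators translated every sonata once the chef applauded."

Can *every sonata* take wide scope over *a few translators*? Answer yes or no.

Yes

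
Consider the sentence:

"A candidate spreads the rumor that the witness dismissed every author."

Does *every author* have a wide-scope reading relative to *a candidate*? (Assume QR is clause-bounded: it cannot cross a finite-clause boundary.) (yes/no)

*every author* sits inside the complex NP *the rumor that the witness dismissed every author*.
Noun-complement clauses are scope islands (the Complex NP Constraint): a quantifier inside one cannot scope into the matrix.
There is no licit LF on which *every author* c-commands *a candidate*.

No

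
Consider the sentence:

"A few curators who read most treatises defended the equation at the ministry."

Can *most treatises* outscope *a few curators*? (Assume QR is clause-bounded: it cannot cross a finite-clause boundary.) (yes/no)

*most treatises* sits inside the relative clause *who read most treatises*.
QR out of a relative clause is ruled out by the relative-clause island constraint.
There is no licit LF on which *most treatises* c-commands *a few curators*.

No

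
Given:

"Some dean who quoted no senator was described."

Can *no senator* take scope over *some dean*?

*no senator* is embedded in the relative clause *who quoted no senator*.
The relative clause forms an island for QR, so the quantifier is confined to the head noun's restrictor.
*no senator* is confined to the island and cannot take scope over *some dean*.

No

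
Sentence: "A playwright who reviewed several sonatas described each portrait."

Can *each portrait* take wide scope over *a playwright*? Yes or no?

The RC *who reviewed several sonatas* is an island, but *each portrait* is not inside it — it is the matrix object, a clausemate of *a playwright*.
Ordinary QR to a clause-peripheral position gives the wide-scope LF for the lower DP.

Yes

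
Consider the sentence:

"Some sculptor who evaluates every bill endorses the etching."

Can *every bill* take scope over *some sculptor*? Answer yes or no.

No

The target quantifier *every bill* is part of the relative clause *who evaluates every bill*.
Relative clauses block scope extraction: QR cannot target a position outside the modified NP.
There is no licit LF on which *every bill* c-commands *some sculptor*.
(Only the surface reading survives: one fixed sculptor with respect to all the relevant bills.)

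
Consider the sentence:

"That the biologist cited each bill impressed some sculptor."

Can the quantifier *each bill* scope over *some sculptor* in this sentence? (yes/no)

*each bill* occurs within the sentential subject *that the biologist cited each bill*.
Clausal subjects are scope islands; QR from inside the subject into the matrix is barred.
There is no licit LF on which *each bill* c-commands *some sculptor*.

No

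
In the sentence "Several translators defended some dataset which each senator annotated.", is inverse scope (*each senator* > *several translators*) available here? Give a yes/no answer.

No

*each senator* sits inside the relative clause *which each senator annotated* modifying *some dataset*.
The relative clause forms an island for QR, so the quantifier is confined to the head noun's restrictor.
So the wide-scope reading for *each senator* is blocked.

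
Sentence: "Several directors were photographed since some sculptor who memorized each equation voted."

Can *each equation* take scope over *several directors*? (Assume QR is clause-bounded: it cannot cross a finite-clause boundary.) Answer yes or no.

No

*each equation* occurs within the relative clause *who memorized each equation*, which is itself inside the adjunct *since some sculptor who memorized each equation voted*.
Both the relative clause and the enclosing adjunct are scope islands; QR cannot cross either.
So the wide-scope reading for *each equation* is blocked.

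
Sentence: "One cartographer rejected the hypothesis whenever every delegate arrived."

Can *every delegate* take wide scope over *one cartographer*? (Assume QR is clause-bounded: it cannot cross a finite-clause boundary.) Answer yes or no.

Structurally, *every delegate* is inside the adjunct clause *whenever every delegate arrived*.
Since the clause is an adjunct (not a complement), the Adjunct Condition blocks QR across its edge.
So *every delegate* cannot raise high enough to outscope *one cartographer*; only the surface ordering *one cartographer* > *every delegate* is available.

No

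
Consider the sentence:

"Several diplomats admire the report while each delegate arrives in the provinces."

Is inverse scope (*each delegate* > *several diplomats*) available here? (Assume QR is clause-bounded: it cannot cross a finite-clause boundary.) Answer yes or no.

The DP *each delegate* is contained in the adjunct clause *while each delegate arrives in the provinces*.
Adverbial clauses are not L-marked, so they are barriers for QR — the quantifier cannot escape the adjunct.
*each delegate* is confined to the island and cannot take scope over *several diplomats*.

No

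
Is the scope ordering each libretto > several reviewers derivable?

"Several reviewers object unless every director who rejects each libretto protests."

*each libretto* is embedded in the relative clause *who rejects each libretto*, which is itself inside the adjunct *unless every director who rejects each libretto protests*.
Nested islands: the RC island is itself inside an adjunct island, so wide scope is doubly excluded.
There is no licit LF on which *each libretto* c-commands *several reviewers*.

No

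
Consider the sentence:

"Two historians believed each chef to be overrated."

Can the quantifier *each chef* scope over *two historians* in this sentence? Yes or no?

Yes

ECM infinitives lack a CP barrier, so *each chef* can QR over the matrix subject *two historians*.
No island intervenes, so both surface and inverse scope are derivable.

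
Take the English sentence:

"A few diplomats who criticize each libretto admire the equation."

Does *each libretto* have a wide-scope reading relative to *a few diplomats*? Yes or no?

No

The target quantifier *each libretto* is part of the relative clause *who criticize each libretto*.
A relative clause is a scope island — quantifier raising cannot cross its boundary.
*each libretto* is confined to the island and cannot take scope over *a few diplomats*.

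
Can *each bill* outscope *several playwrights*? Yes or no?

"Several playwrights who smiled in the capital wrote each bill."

*each bill* is a matrix argument; only *several playwrights* is modified by the relative clause *who smiled in the capital*, so the RC island is irrelevant to the target quantifier.
QR within a single clause is free, so the lower quantifier may take scope over the higher one.

Yes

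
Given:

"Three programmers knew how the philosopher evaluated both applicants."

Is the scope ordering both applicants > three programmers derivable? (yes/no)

No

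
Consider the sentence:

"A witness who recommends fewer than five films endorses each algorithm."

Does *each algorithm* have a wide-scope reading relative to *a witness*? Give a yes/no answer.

Yes

The RC *who recommends fewer than five films* is an island, but *each algorithm* is not inside it — it is the matrix object, a clausemate of *a witness*.
With no island boundary between them, the object can take inverse scope over the subject via ordinary QR within the clause.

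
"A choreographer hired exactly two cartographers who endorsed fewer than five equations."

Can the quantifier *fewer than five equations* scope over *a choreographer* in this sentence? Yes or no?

*fewer than five equations* occurs within the relative clause *who endorsed fewer than five equations* modifying *exactly two cartographers*.
The relative clause forms an island for QR, so the quantifier is confined to the head noun's restrictor.
So *fewer than five equations* cannot raise high enough to outscope *a choreographer*; only the surface ordering *a choreographer* > *fewer than five equations* is available.

No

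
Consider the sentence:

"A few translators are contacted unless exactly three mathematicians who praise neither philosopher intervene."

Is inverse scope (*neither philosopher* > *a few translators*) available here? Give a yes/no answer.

Structurally, *neither philosopher* is inside the relative clause *who praise neither philosopher*, which is itself inside the adjunct *unless exactly three mathematicians who praise neither philosopher intervene*.
Even if one barrier were somehow void, the other would still block QR.
There is no licit LF on which *neither philosopher* c-commands *a few translators*.

No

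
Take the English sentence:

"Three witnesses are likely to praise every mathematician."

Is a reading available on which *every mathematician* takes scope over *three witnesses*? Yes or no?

Raising constructions are monoclausal for scope purposes; *every mathematician* is not separated from *three witnesses* by any island.
Clause-internal QR can adjoin the lower DP above the subject, yielding the inverse reading.
So *every mathematician* > *three witnesses* is among the available readings.

Yes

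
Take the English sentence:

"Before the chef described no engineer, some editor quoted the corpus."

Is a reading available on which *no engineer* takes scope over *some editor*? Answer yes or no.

No

The DP *no engineer* is contained in the adjunct clause *before the chef described no engineer*.
Adjuncts are opaque for quantifier raising; a quantifier in an adjunct stays inside it.
So *no engineer* cannot raise to a position above *some editor*.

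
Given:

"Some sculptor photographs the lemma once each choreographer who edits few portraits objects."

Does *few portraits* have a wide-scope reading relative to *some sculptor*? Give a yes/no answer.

*few portraits* occurs within the relative clause *who edits few portraits*, which is itself inside the adjunct *once each choreographer who edits few portraits objects*.
The quantifier would have to escape first the RC and then the adjunct — two independent island violations.
Hence only narrow scope for *few portraits* (under *some sculptor*) survives.

No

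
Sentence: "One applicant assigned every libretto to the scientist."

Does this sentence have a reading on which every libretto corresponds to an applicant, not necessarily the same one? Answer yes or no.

The paraphrase describes the scope ordering *every libretto* > *one applicant*.
Both DPs are arguments of the same predicate; there is no clause or island boundary between them.
QR within a single clause is free, so the lower quantifier may take scope over the higher one.

Yes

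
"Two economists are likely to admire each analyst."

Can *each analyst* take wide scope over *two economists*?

Yes

Infinitival complements of raising predicates do not block QR; *each analyst* and *two economists* are effectively clausemates.
No island intervenes, so both surface and inverse scope are derivable.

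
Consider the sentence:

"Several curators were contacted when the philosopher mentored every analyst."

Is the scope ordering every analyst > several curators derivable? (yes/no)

No

*every analyst* sits inside the adjunct clause *when the philosopher mentored every analyst*.
Adjunct clauses are scope islands: a quantifier inside an adjunct cannot raise into the matrix clause.
There is no licit LF on which *every analyst* c-commands *several curators*.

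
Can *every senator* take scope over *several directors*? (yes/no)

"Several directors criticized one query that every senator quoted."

No

*every senator* is embedded in the relative clause *that every senator quoted* modifying *one query*.
Relative clauses are scope islands: a quantifier cannot QR out of a relative clause to take scope in the matrix clause.
The inverse ordering *every senator* > *several directors* is therefore underivable.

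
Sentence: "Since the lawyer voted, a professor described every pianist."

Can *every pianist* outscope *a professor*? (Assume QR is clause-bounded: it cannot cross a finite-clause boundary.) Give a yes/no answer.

Yes

The adjunct island is irrelevant here — *every pianist* and *a professor* are both in the matrix clause.
With no island boundary between them, the object can take inverse scope over the subject via ordinary QR within the clause.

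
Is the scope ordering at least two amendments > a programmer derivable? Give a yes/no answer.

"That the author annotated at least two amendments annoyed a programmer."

No

Structurally, *at least two amendments* is inside the sentential subject *that the author annotated at least two amendments*.
Subjects — clausal subjects included — are islands for extraction, and QR is no exception.
So the wide-scope reading for *at least two amendments* is blocked.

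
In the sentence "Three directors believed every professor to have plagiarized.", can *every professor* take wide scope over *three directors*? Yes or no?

Yes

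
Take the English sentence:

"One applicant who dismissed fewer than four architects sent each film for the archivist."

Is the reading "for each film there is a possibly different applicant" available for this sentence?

Yes

This is the *each film* > *one applicant* reading.
The relative clause *who dismissed fewer than four architects* modifies *one applicant*, but *each film* is not inside that relative clause — it is an argument of the matrix verb.
QR within a single clause is free, so the lower quantifier may take scope over the higher one.
So *each film* > *one applicant* is among the available readings.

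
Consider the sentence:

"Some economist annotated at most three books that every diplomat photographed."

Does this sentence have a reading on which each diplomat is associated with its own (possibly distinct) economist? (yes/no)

No

The described interpretation is the *every diplomat* > *some economist* scoping.
The DP *every diplomat* is contained in the relative clause *that every diplomat photographed* modifying *at most three books*.
Quantifiers inside a relative clause are trapped there; the RC boundary blocks QR.
There is no licit LF on which *every diplomat* c-commands *some economist*.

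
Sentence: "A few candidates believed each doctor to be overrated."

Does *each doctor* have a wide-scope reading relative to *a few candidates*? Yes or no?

Yes

ECM infinitives lack a CP barrier, so *each doctor* can QR over the matrix subject *a few candidates*.
Nothing blocks QR of the lower DP to a position above the higher one, so inverse scope is available.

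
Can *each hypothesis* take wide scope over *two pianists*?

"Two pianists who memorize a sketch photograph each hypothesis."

Yes

The relative clause *who memorize a sketch* modifies *two pianists*, but *each hypothesis* is not inside that relative clause — it is an argument of the matrix verb.
No island intervenes, so both surface and inverse scope are derivable.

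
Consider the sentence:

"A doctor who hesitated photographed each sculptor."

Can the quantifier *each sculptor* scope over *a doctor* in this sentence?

*each sculptor* is a matrix argument; only *a doctor* is modified by the relative clause *who hesitated*, so the RC island is irrelevant to the target quantifier.
Ordinary QR to a clause-peripheral position gives the wide-scope LF for the lower DP.
So *each sculptor* > *a doctor* is among the available readings.

Yes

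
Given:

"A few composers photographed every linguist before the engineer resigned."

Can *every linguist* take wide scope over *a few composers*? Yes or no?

Neither queried DP is inside the adjunct, so the adjunct-island constraint does not apply.
QR within a single clause is free, so the lower quantifier may take scope over the higher one.

Yes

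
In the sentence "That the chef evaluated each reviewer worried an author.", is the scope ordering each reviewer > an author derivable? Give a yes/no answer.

No

*each reviewer* is embedded in the sentential subject *that the chef evaluated each reviewer*.
Subjects — clausal subjects included — are islands for extraction, and QR is no exception.
There is no licit LF on which *each reviewer* c-commands *an author*.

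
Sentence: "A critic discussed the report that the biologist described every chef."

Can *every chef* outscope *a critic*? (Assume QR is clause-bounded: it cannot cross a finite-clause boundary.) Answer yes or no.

No

*every chef* sits inside the complex NP *the report that the biologist described every chef*.
Since the clause is the complement of a nominal head, the CNPC blocks scope extraction.
The inverse ordering *every chef* > *a critic* is therefore underivable.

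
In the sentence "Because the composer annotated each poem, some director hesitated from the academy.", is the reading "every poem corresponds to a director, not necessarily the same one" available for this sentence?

This is the *each poem* > *some director* reading.
The target quantifier *each poem* is part of the adjunct clause *because the composer annotated each poem*.
Since the clause is an adjunct (not a complement), the Adjunct Condition blocks QR across its edge.
The ordering *each poem* > *some director* is therefore underivable.

No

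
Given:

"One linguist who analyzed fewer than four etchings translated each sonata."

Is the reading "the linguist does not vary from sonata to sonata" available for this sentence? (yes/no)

The described interpretation is the *one linguist* > *each sonata* scoping.
Surface scope (*one linguist* > *each sonata*) is always derivable; islands only block QR, not in-situ interpretation.

Yes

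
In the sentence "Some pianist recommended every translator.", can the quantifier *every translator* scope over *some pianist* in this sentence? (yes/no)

*every translator* is the matrix object and *some pianist* the matrix subject; the two are clausemates.
QR within a single clause is free, so the lower quantifier may take scope over the higher one.

Yes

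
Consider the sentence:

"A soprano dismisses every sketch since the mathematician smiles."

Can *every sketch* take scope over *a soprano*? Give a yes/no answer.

The adjunct island is irrelevant here — *every sketch* and *a soprano* are both in the matrix clause.
Since no island is crossed, the inverse ordering is licensed alongside surface scope.
The sentence is scopally ambiguous between *a soprano* > *every sketch* and *every sketch* > *a soprano*.

Yes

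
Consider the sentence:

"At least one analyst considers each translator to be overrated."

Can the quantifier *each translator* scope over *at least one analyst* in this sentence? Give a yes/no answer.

This is an ECM construction: *each translator* is the infinitival subject, Case-marked by the matrix verb, and the infinitive is transparent for QR.
No island intervenes, so both surface and inverse scope are derivable.
So *each translator* > *at least one analyst* is among the available readings.

Yes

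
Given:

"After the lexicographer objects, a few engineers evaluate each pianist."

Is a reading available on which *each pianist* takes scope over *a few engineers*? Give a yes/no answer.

*each pianist* is a matrix argument; the adjunct is an island but the target quantifier is outside it.
Nothing blocks QR of the lower DP to a position above the higher one, so inverse scope is available.

Yes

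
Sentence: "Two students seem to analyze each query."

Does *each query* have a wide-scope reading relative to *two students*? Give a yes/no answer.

Yes

Infinitival complements of raising predicates do not block QR; *each query* and *two students* are effectively clausemates.
With no island boundary between them, the object can take inverse scope over the subject via ordinary QR within the clause.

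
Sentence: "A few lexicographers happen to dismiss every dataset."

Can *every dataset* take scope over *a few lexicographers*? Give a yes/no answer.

Yes

The matrix predicate is a raising verb, whose infinitival complement is not a scope island — *every dataset* can QR into the matrix clause.
QR within a single clause is free, so the lower quantifier may take scope over the higher one.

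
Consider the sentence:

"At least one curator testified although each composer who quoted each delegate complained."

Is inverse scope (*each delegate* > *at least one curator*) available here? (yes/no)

No

*each delegate* is embedded in the relative clause *who quoted each delegate*, which is itself inside the adjunct *although each composer who quoted each delegate complained*.
Two island boundaries intervene — the relative clause and the adjunct. Either alone would block QR.
Hence only narrow scope for *each delegate* (under *at least one curator*) survives.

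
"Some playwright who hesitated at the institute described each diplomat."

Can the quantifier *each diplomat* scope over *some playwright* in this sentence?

Although the sentence contains a relative clause (*who hesitated at the institute*), *each diplomat* is outside it, in the matrix VP.
Since no island is crossed, the inverse ordering is licensed alongside surface scope.

Yes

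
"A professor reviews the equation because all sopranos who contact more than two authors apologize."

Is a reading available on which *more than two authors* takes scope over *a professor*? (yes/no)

Structurally, *more than two authors* is inside the relative clause *who contact more than two authors*, which is itself inside the adjunct *because all sopranos who contact more than two authors apologize*.
Nested islands: the RC island is itself inside an adjunct island, so wide scope is doubly excluded.
There is no licit LF on which *more than two authors* c-commands *a professor*.
(Only the surface reading survives: one fixed professor with respect to all the relevant authors.)

No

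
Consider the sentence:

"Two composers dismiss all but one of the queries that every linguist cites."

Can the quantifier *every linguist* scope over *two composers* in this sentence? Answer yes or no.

No

*every linguist* occurs within the relative clause *that every linguist cites* modifying *all but one of the queries*.
Relative clauses block scope extraction: QR cannot target a position outside the modified NP.
The inverse ordering *every linguist* > *two composers* is therefore underivable.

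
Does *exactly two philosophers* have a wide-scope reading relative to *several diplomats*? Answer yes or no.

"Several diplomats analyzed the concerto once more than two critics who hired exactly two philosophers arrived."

No

*exactly two philosophers* is embedded in the relative clause *who hired exactly two philosophers*, which is itself inside the adjunct *once more than two critics who hired exactly two philosophers arrived*.
The quantifier would have to escape first the RC and then the adjunct — two independent island violations.
There is no licit LF on which *exactly two philosophers* c-commands *several diplomats*.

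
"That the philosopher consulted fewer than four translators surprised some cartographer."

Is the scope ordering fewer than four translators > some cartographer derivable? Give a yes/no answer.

Structurally, *fewer than four translators* is inside the sentential subject *that the philosopher consulted fewer than four translators*.
The subject-island constraint blocks QR out of a clausal subject.
There is no licit LF on which *fewer than four translators* c-commands *some cartographer*.

No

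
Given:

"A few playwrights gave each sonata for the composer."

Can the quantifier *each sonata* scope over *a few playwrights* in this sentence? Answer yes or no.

Yes

Both DPs are arguments of the same predicate; there is no clause or island boundary between them.
With no island boundary between them, the object can take inverse scope over the subject via ordinary QR within the clause.
The sentence is scopally ambiguous between *a few playwrights* > *each sonata* and *each sonata* > *a few playwrights*.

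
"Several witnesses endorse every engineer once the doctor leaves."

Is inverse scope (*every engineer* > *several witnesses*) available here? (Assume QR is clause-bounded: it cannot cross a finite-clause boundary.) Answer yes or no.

Neither queried DP is inside the adjunct, so the adjunct-island constraint does not apply.
QR within a single clause is free, so the lower quantifier may take scope over the higher one.

Yes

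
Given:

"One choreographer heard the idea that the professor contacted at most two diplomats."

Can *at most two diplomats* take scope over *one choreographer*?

Structurally, *at most two diplomats* is inside the complex NP *the idea that the professor contacted at most two diplomats*.
Noun-complement clauses are scope islands (the Complex NP Constraint): a quantifier inside one cannot scope into the matrix.
So the wide-scope reading for *at most two diplomats* is blocked.
(Only the surface reading survives: one fixed choreographer with respect to all the relevant diplomats.)

No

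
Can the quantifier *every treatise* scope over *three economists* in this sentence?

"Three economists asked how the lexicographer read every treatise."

Structurally, *every treatise* is inside the embedded question *how the lexicographer read every treatise*.
Embedded wh-clauses are opaque for QR, so the quantifier stays inside the question.
*every treatise* > *three economists* would require crossing that boundary, which is illicit.

No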